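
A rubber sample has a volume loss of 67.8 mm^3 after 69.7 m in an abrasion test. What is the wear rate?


Rate = volume_loss / distance
= 67.8 / 69.7
= 0.973 mm^3/m

0.973 mm^3/m


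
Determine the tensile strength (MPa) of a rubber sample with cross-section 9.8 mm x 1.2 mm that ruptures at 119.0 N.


Area = width * thickness = 9.8 * 1.2 = 11.76 mm^2
TS = force / area = 119.0 / 11.76 = 10.12 MPa

10.12 MPa


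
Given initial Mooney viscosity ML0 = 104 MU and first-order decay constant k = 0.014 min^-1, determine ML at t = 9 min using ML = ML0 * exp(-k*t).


ML = ML0 * exp(-k * t)
ML = 104 * exp(-0.014 * 9)
ML = 104 * 0.8816
ML = 91.69 MU

91.69 MU


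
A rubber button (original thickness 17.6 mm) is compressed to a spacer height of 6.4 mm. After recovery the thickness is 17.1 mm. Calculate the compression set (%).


CS = (t0 - recovered) / (t0 - ts) * 100
= (17.6 - 17.1) / (17.6 - 6.4) * 100
= 0.5 / 11.2 * 100
= 4.5%

4.5%


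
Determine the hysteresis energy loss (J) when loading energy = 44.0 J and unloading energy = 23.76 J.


Hysteresis loss = loading - unloading
= 44.0 - 23.76
= 20.24 J

20.24 J


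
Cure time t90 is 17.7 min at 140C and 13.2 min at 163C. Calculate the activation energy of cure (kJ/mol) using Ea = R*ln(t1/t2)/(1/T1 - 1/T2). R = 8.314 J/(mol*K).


T1 = 413.15 K, T2 = 436.15 K
1/T1 - 1/T2 = 1.2764e-04
ln(t1/t2) = ln(17.7/13.2) = 0.2933
Ea = 8.314 * 0.2933 / 1.2764e-04 = 19107.7112 J/mol
Ea = 19.11 kJ/mol

19.11 kJ/mol


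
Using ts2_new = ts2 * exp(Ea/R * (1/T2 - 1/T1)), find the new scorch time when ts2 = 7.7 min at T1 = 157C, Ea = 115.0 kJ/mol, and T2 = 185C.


Convert temperatures: T1 = 157 + 273.15 = 430.15 K, T2 = 185 + 273.15 = 458.15 K
ts2_new = 7.7 * exp(115000 / 8.314 * (1/458.15 - 1/430.15))
1/T2 - 1/T1 = -1.4208e-04
ts2_new = 1.08 min

1.08 min


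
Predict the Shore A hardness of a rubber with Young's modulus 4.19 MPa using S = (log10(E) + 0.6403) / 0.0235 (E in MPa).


log10(E) = 0.0235*S - 0.6403  =>  S = (log10(E) + 0.6403) / 0.0235
log10(4.19) = 0.622214
S = (0.622214 + 0.6403) / 0.0235 = 1.262514 / 0.0235
S = 53.7

Shore A = 53.7


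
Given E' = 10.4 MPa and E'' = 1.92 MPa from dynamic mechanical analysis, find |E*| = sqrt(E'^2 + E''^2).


|E*| = sqrt(E'^2 + E''^2)
= sqrt(10.4^2 + 1.92^2)
= sqrt(108.1600 + 3.6864)
= 10.576 MPa

10.576 MPa


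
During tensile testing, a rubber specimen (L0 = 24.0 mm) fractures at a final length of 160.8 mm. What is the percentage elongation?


Elongation = (Lf - L0) / L0 * 100
= (160.8 - 24.0) / 24.0 * 100
= 136.8 / 24.0 * 100
= 570.0%

570.0%


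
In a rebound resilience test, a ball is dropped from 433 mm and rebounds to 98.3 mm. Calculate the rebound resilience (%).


Resilience = h_rebound / h_drop * 100
= 98.3 / 433 * 100
= 22.7%

22.7%


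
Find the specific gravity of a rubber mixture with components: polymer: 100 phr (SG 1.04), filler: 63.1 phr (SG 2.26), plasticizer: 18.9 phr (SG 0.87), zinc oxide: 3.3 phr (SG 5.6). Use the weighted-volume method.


Sum of weights = 185.3
Volume contributions:
  polymer: 100/1.04 = 96.1538
  filler: 63.1/2.26 = 27.9204
  plasticizer: 18.9/0.87 = 21.7241
  zinc oxide: 3.3/5.6 = 0.5893
Sum of volumes = 146.3876
SG = 185.3 / 146.3876 = 1.266

SG = 1.266


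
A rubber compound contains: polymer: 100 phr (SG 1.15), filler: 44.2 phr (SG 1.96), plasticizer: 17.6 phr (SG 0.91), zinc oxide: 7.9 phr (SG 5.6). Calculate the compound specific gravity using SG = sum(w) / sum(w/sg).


Sum of weights = 169.7
Volume contributions:
  polymer: 100/1.15 = 86.9565
  filler: 44.2/1.96 = 22.5510
  plasticizer: 17.6/0.91 = 19.3407
  zinc oxide: 7.9/5.6 = 1.4107
Sum of volumes = 130.2589
SG = 169.7 / 130.2589 = 1.303

SG = 1.303


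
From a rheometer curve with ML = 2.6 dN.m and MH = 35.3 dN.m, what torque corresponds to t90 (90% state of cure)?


M90 = ML + 0.9 * (MH - ML)
M90 = 2.6 + 0.9 * (35.3 - 2.6)
M90 = 2.6 + 0.9 * 32.7
M90 = 32.03 dN.m

32.03 dN.m


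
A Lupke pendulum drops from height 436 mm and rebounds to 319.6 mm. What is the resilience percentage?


Resilience = h_rebound / h_drop * 100
= 319.6 / 436 * 100
= 73.3%

73.3%


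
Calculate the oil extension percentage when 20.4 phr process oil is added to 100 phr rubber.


Oil % = oil / (100 + oil) * 100
= 20.4 / (100 + 20.4) * 100
= 20.4 / 120.4 * 100
= 16.94%

16.94%


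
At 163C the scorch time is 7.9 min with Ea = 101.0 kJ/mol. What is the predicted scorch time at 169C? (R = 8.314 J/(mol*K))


Convert temperatures: T1 = 163 + 273.15 = 436.15 K, T2 = 169 + 273.15 = 442.15 K
ts2_new = 7.9 * exp(101000 / 8.314 * (1/442.15 - 1/436.15))
1/T2 - 1/T1 = -3.1113e-05
ts2_new = 5.41 min

5.41 min


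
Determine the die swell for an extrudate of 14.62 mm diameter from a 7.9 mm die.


Die swell ratio = D_extrudate / D_die
= 14.62 / 7.9
= 1.851

Die swell = 1.851


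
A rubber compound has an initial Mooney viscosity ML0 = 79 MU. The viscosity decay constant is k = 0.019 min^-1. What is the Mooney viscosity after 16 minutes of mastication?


ML = ML0 * exp(-k * t)
ML = 79 * exp(-0.019 * 16)
ML = 79 * 0.7379
ML = 58.29 MU

58.29 MU


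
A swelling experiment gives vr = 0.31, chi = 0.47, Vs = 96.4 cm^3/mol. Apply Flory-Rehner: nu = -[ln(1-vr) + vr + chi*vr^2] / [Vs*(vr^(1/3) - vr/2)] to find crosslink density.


ln(1 - vr) = ln(1 - 0.31) = -0.3711
Numerator = -((-0.3711) + 0.31 + 0.47 * 0.31^2) = 0.0159
Denominator = 96.4 * (0.31^(1/3) - 0.31/2) = 50.3006
nu = 0.0159 / 50.3006 = 3.1603e-04 mol/cm^3

3.1603e-04 mol/cm^3


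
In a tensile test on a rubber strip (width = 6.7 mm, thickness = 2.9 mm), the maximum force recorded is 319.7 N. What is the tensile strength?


Area = width * thickness = 6.7 * 2.9 = 19.43 mm^2
TS = force / area = 319.7 / 19.43 = 16.45 MPa

16.45 MPa


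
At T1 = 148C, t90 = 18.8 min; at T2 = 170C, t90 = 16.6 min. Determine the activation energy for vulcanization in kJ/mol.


T1 = 421.15 K, T2 = 443.15 K
1/T1 - 1/T2 = 1.1788e-04
ln(t1/t2) = ln(18.8/16.6) = 0.1245
Ea = 8.314 * 0.1245 / 1.1788e-04 = 8777.7734 J/mol
Ea = 8.78 kJ/mol

8.78 kJ/mol


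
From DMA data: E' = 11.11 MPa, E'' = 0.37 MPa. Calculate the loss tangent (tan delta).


tan delta = E'' / E'
= 0.37 / 11.11
= 0.0333

tan delta = 0.0333


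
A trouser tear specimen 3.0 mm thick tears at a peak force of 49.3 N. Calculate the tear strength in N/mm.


Tear strength = force / thickness
= 49.3 / 3.0
= 16.43 N/mm

16.43 N/mm


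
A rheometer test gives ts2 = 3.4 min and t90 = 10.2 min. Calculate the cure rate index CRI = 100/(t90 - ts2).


CRI = 100 / (t90 - ts2)
= 100 / (10.2 - 3.4)
= 100 / 6.8
= 14.71 min^-1

14.71 min^-1


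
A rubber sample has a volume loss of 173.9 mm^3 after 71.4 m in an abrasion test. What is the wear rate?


Rate = volume_loss / distance
= 173.9 / 71.4
= 2.436 mm^3/m

2.436 mm^3/m


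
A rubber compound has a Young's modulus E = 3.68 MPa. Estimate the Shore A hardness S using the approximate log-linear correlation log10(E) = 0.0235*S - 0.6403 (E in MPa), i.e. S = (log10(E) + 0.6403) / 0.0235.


log10(E) = 0.0235*S - 0.6403  =>  S = (log10(E) + 0.6403) / 0.0235
log10(3.68) = 0.565848
S = (0.565848 + 0.6403) / 0.0235 = 1.206148 / 0.0235
S = 51.3

Shore A = 51.3


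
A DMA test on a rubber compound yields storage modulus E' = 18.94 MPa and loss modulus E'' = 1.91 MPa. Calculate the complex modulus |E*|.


|E*| = sqrt(E'^2 + E''^2)
= sqrt(18.94^2 + 1.91^2)
= sqrt(358.7236 + 3.6481)
= 19.036 MPa

19.036 MPa


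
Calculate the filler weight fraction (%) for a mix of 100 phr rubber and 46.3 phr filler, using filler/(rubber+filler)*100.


Filler % = filler / (rubber + filler) * 100
= 46.3 / (100 + 46.3) * 100
= 46.3 / 146.3 * 100
= 31.65%

31.65%


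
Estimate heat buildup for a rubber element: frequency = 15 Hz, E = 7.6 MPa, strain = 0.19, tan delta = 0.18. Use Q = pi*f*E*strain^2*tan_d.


Q = pi * f * E * strain^2 * tan_d
= pi * 15 * 7.6 * 0.19^2 * 0.18
= pi * 15 * 7.6 * 0.0361 * 0.18
= 2.3272

Q = 2.3272


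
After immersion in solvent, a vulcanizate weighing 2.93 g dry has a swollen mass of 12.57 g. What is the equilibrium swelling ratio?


Q = W_swollen / W_dry
Q = 12.57 / 2.93
Q = 4.29

Q = 4.29


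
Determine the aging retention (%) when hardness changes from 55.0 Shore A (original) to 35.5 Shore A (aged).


Retention = aged / original * 100
= 35.5 / 55.0 * 100
= 64.5%

64.5%


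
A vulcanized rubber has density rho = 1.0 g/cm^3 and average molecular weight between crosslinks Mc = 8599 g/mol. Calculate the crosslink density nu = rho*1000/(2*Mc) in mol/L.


nu = rho * 1000 / (2 * Mc)
nu = 1.0 * 1000 / (2 * 8599)
nu = 1000.0 / 17198
nu = 0.0581 mol/L

0.0581 mol/L


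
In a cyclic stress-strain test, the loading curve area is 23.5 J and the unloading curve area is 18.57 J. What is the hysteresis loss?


Hysteresis loss = loading - unloading
= 23.5 - 18.57
= 4.93 J

4.93 J


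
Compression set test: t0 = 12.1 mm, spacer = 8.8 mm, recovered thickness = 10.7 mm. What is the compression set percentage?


CS = (t0 - recovered) / (t0 - ts) * 100
= (12.1 - 10.7) / (12.1 - 8.8) * 100
= 1.4 / 3.3 * 100
= 42.4%

42.4%


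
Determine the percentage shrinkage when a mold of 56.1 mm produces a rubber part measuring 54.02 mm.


Shrinkage = (mold - part) / mold * 100
= (56.1 - 54.02) / 56.1 * 100
= 2.08 / 56.1 * 100
= 3.71%

3.71%


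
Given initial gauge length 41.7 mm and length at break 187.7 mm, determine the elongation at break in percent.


Elongation = (Lf - L0) / L0 * 100
= (187.7 - 41.7) / 41.7 * 100
= 146.0 / 41.7 * 100
= 350.1%

350.1%


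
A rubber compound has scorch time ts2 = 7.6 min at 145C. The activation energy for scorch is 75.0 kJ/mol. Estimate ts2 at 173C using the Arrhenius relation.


Convert temperatures: T1 = 145 + 273.15 = 418.15 K, T2 = 173 + 273.15 = 446.15 K
ts2_new = 7.6 * exp(75000 / 8.314 * (1/446.15 - 1/418.15))
1/T2 - 1/T1 = -1.5009e-04
ts2_new = 1.96 min

1.96 min


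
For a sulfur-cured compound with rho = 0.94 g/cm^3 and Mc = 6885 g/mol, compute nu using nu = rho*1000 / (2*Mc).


nu = rho * 1000 / (2 * Mc)
nu = 0.94 * 1000 / (2 * 6885)
nu = 940.0 / 13770
nu = 0.0683 mol/L

0.0683 mol/L


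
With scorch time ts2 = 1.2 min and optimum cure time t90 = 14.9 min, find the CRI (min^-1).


CRI = 100 / (t90 - ts2)
= 100 / (14.9 - 1.2)
= 100 / 13.7
= 7.3 min^-1

7.3 min^-1


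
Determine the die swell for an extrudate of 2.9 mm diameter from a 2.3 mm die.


Die swell ratio = D_extrudate / D_die
= 2.9 / 2.3
= 1.261

Die swell = 1.261


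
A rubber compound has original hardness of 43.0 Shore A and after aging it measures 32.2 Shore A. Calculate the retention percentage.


Retention = aged / original * 100
= 32.2 / 43.0 * 100
= 74.9%

74.9%


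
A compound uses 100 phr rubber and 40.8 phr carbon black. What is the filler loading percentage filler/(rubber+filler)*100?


Filler % = filler / (rubber + filler) * 100
= 40.8 / (100 + 40.8) * 100
= 40.8 / 140.8 * 100
= 28.98%

28.98%


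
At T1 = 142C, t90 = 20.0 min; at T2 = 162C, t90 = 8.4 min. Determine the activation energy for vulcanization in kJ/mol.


T1 = 415.15 K, T2 = 435.15 K
1/T1 - 1/T2 = 1.1071e-04
ln(t1/t2) = ln(20.0/8.4) = 0.8675
Ea = 8.314 * 0.8675 / 1.1071e-04 = 65146.9101 J/mol
Ea = 65.15 kJ/mol

65.15 kJ/mol


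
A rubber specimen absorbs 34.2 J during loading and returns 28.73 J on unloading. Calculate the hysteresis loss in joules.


Hysteresis loss = loading - unloading
= 34.2 - 28.73
= 5.47 J

5.47 J


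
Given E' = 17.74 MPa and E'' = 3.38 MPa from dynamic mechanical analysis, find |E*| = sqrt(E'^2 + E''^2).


|E*| = sqrt(E'^2 + E''^2)
= sqrt(17.74^2 + 3.38^2)
= sqrt(314.7076 + 11.4244)
= 18.059 MPa

18.059 MPa


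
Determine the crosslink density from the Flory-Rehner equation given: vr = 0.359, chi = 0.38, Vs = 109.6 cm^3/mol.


ln(1 - vr) = ln(1 - 0.359) = -0.4447
Numerator = -((-0.4447) + 0.359 + 0.38 * 0.359^2) = 0.0368
Denominator = 109.6 * (0.359^(1/3) - 0.359/2) = 58.2216
nu = 0.0368 / 58.2216 = 6.3123e-04 mol/cm^3

6.3123e-04 mol/cm^3


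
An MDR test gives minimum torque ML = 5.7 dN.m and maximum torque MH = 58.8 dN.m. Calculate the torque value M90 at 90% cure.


M90 = ML + 0.9 * (MH - ML)
M90 = 5.7 + 0.9 * (58.8 - 5.7)
M90 = 5.7 + 0.9 * 53.1
M90 = 53.49 dN.m

53.49 dN.m


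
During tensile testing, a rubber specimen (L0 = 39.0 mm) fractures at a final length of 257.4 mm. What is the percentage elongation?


Elongation = (Lf - L0) / L0 * 100
= (257.4 - 39.0) / 39.0 * 100
= 218.4 / 39.0 * 100
= 560.0%

560.0%


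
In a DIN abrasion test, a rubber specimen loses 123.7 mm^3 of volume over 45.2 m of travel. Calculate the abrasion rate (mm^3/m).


Rate = volume_loss / distance
= 123.7 / 45.2
= 2.737 mm^3/m

2.737 mm^3/m


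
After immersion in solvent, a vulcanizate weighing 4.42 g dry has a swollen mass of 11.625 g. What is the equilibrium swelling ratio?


Q = W_swollen / W_dry
Q = 11.625 / 4.42
Q = 2.63

Q = 2.63


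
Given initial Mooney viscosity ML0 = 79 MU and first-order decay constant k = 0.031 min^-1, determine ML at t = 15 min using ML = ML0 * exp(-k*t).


ML = ML0 * exp(-k * t)
ML = 79 * exp(-0.031 * 15)
ML = 79 * 0.6281
ML = 49.62 MU

49.62 MU


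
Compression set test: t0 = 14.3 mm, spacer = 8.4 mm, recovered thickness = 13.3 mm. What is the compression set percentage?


CS = (t0 - recovered) / (t0 - ts) * 100
= (14.3 - 13.3) / (14.3 - 8.4) * 100
= 1.0 / 5.9 * 100
= 16.9%

16.9%


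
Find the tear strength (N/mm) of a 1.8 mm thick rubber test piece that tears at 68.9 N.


Tear strength = force / thickness
= 68.9 / 1.8
= 38.28 N/mm

38.28 N/mm


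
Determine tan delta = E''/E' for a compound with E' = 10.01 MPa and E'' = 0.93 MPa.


tan delta = E'' / E'
= 0.93 / 10.01
= 0.0929

tan delta = 0.0929


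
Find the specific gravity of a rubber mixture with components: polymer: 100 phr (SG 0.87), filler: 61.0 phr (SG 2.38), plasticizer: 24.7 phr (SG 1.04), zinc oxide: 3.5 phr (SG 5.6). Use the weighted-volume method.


Sum of weights = 189.2
Volume contributions:
  polymer: 100/0.87 = 114.9425
  filler: 61.0/2.38 = 25.6303
  plasticizer: 24.7/1.04 = 23.7500
  zinc oxide: 3.5/5.6 = 0.6250
Sum of volumes = 164.9478
SG = 189.2 / 164.9478 = 1.147

SG = 1.147


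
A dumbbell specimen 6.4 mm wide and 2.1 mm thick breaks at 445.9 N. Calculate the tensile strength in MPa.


Area = width * thickness = 6.4 * 2.1 = 13.44 mm^2
TS = force / area = 445.9 / 13.44 = 33.18 MPa

33.18 MPa


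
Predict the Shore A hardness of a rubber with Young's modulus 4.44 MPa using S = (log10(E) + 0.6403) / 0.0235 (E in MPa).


log10(E) = 0.0235*S - 0.6403  =>  S = (log10(E) + 0.6403) / 0.0235
log10(4.44) = 0.647383
S = (0.647383 + 0.6403) / 0.0235 = 1.287683 / 0.0235
S = 54.8

Shore A = 54.8


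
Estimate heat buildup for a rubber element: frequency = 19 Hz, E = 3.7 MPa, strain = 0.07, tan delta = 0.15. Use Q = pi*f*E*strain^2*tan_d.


Q = pi * f * E * strain^2 * tan_d
= pi * 19 * 3.7 * 0.07^2 * 0.15
= pi * 19 * 3.7 * 0.0049 * 0.15
= 0.1623

Q = 0.1623


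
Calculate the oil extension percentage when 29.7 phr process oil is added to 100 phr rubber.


Oil % = oil / (100 + oil) * 100
= 29.7 / (100 + 29.7) * 100
= 29.7 / 129.7 * 100
= 22.9%

22.9%


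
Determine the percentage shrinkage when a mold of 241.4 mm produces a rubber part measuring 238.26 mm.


Shrinkage = (mold - part) / mold * 100
= (241.4 - 238.26) / 241.4 * 100
= 3.14 / 241.4 * 100
= 1.3%

1.3%


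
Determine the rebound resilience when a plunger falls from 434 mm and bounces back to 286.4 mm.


Resilience = h_rebound / h_drop * 100
= 286.4 / 434 * 100
= 66.0%

66.0%


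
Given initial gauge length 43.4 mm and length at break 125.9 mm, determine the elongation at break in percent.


Elongation = (Lf - L0) / L0 * 100
= (125.9 - 43.4) / 43.4 * 100
= 82.5 / 43.4 * 100
= 190.1%

190.1%


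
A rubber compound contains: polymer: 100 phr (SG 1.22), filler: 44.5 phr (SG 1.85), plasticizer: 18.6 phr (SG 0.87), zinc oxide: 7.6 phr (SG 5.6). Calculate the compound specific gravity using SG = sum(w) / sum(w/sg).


Sum of weights = 170.7
Volume contributions:
  polymer: 100/1.22 = 81.9672
  filler: 44.5/1.85 = 24.0541
  plasticizer: 18.6/0.87 = 21.3793
  zinc oxide: 7.6/5.6 = 1.3571
Sum of volumes = 128.7577
SG = 170.7 / 128.7577 = 1.326

SG = 1.326


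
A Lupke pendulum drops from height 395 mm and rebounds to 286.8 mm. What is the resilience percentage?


Resilience = h_rebound / h_drop * 100
= 286.8 / 395 * 100
= 72.6%

72.6%


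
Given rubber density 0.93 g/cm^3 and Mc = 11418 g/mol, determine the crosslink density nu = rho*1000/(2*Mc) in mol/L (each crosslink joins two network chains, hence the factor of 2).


nu = rho * 1000 / (2 * Mc)
nu = 0.93 * 1000 / (2 * 11418)
nu = 930.0 / 22836
nu = 0.0407 mol/L

0.0407 mol/L


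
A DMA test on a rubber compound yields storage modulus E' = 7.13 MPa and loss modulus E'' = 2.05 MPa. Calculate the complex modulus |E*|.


|E*| = sqrt(E'^2 + E''^2)
= sqrt(7.13^2 + 2.05^2)
= sqrt(50.8369 + 4.2025)
= 7.419 MPa

7.419 MPa


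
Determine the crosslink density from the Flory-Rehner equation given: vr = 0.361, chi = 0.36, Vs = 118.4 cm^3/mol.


ln(1 - vr) = ln(1 - 0.361) = -0.4479
Numerator = -((-0.4479) + 0.361 + 0.36 * 0.361^2) = 0.0399
Denominator = 118.4 * (0.361^(1/3) - 0.361/2) = 62.9339
nu = 0.0399 / 62.9339 = 6.3456e-04 mol/cm^3

6.3456e-04 mol/cm^3


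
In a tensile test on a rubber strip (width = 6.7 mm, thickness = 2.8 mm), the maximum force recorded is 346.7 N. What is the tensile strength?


Area = width * thickness = 6.7 * 2.8 = 18.76 mm^2
TS = force / area = 346.7 / 18.76 = 18.48 MPa

18.48 MPa


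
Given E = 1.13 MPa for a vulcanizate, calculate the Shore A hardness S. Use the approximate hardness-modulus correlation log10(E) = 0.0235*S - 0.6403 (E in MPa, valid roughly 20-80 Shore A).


log10(E) = 0.0235*S - 0.6403  =>  S = (log10(E) + 0.6403) / 0.0235
log10(1.13) = 0.053078
S = (0.053078 + 0.6403) / 0.0235 = 0.693378 / 0.0235
S = 29.5

Shore A = 29.5


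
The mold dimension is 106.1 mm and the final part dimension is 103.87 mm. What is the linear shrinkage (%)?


Shrinkage = (mold - part) / mold * 100
= (106.1 - 103.87) / 106.1 * 100
= 2.23 / 106.1 * 100
= 2.1%

2.1%


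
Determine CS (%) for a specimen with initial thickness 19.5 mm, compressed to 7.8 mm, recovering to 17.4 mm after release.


CS = (t0 - recovered) / (t0 - ts) * 100
= (19.5 - 17.4) / (19.5 - 7.8) * 100
= 2.1 / 11.7 * 100
= 17.9%

17.9%


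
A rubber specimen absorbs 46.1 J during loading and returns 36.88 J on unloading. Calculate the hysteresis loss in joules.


Hysteresis loss = loading - unloading
= 46.1 - 36.88
= 9.22 J

9.22 J


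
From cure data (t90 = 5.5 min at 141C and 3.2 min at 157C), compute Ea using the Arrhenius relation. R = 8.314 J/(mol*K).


T1 = 414.15 K, T2 = 430.15 K
1/T1 - 1/T2 = 8.9814e-05
ln(t1/t2) = ln(5.5/3.2) = 0.5416
Ea = 8.314 * 0.5416 / 8.9814e-05 = 50135.3564 J/mol
Ea = 50.14 kJ/mol

50.14 kJ/mol


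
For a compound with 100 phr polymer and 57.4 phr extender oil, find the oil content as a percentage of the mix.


Oil % = oil / (100 + oil) * 100
= 57.4 / (100 + 57.4) * 100
= 57.4 / 157.4 * 100
= 36.47%

36.47%


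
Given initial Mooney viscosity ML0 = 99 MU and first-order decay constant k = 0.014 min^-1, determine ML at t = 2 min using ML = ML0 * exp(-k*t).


ML = ML0 * exp(-k * t)
ML = 99 * exp(-0.014 * 2)
ML = 99 * 0.9724
ML = 96.27 MU

96.27 MU


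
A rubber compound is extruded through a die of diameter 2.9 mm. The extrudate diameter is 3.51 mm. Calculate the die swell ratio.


Die swell ratio = D_extrudate / D_die
= 3.51 / 2.9
= 1.21

Die swell = 1.21


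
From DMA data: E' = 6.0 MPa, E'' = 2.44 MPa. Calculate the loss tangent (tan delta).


tan delta = E'' / E'
= 2.44 / 6.0
= 0.4067

tan delta = 0.4067


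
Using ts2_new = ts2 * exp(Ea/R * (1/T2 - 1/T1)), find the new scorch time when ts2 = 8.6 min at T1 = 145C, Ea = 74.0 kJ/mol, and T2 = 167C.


Convert temperatures: T1 = 145 + 273.15 = 418.15 K, T2 = 167 + 273.15 = 440.15 K
ts2_new = 8.6 * exp(74000 / 8.314 * (1/440.15 - 1/418.15))
1/T2 - 1/T1 = -1.1953e-04
ts2_new = 2.97 min

2.97 min


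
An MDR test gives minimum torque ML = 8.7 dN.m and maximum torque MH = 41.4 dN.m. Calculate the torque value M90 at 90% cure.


M90 = ML + 0.9 * (MH - ML)
M90 = 8.7 + 0.9 * (41.4 - 8.7)
M90 = 8.7 + 0.9 * 32.7
M90 = 38.13 dN.m

38.13 dN.m


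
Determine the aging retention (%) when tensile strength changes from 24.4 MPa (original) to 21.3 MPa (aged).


Retention = aged / original * 100
= 21.3 / 24.4 * 100
= 87.3%

87.3%


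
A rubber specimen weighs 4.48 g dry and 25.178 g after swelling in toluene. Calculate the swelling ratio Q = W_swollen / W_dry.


Q = W_swollen / W_dry
Q = 25.178 / 4.48
Q = 5.62

Q = 5.62


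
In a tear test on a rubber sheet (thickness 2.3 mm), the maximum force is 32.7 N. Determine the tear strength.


Tear strength = force / thickness
= 32.7 / 2.3
= 14.22 N/mm

14.22 N/mm


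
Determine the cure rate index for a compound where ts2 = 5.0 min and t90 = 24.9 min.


CRI = 100 / (t90 - ts2)
= 100 / (24.9 - 5.0)
= 100 / 19.9
= 5.03 min^-1

5.03 min^-1


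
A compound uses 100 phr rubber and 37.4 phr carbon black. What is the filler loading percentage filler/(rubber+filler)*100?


Filler % = filler / (rubber + filler) * 100
= 37.4 / (100 + 37.4) * 100
= 37.4 / 137.4 * 100
= 27.22%

27.22%


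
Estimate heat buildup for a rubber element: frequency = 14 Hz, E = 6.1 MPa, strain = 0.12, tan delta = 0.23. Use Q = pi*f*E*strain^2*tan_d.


Q = pi * f * E * strain^2 * tan_d
= pi * 14 * 6.1 * 0.12^2 * 0.23
= pi * 14 * 6.1 * 0.0144 * 0.23
= 0.8886

Q = 0.8886


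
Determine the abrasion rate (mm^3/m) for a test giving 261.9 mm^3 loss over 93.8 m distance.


Rate = volume_loss / distance
= 261.9 / 93.8
= 2.792 mm^3/m

2.792 mm^3/m


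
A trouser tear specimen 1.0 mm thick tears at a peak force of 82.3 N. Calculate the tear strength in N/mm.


Tear strength = force / thickness
= 82.3 / 1.0
= 82.3 N/mm

82.3 N/mm


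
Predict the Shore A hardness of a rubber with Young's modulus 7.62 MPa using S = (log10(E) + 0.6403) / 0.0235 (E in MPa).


log10(E) = 0.0235*S - 0.6403  =>  S = (log10(E) + 0.6403) / 0.0235
log10(7.62) = 0.881955
S = (0.881955 + 0.6403) / 0.0235 = 1.522255 / 0.0235
S = 64.8

Shore A = 64.8


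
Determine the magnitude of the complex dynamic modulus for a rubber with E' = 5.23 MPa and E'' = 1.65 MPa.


|E*| = sqrt(E'^2 + E''^2)
= sqrt(5.23^2 + 1.65^2)
= sqrt(27.3529 + 2.7225)
= 5.484 MPa

5.484 MPa


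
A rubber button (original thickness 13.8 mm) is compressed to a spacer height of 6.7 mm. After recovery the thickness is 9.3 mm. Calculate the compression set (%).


CS = (t0 - recovered) / (t0 - ts) * 100
= (13.8 - 9.3) / (13.8 - 6.7) * 100
= 4.5 / 7.1 * 100
= 63.4%

63.4%


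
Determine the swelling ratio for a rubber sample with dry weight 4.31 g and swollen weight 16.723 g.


Q = W_swollen / W_dry
Q = 16.723 / 4.31
Q = 3.88

Q = 3.88


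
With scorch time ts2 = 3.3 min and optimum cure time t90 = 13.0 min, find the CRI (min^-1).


CRI = 100 / (t90 - ts2)
= 100 / (13.0 - 3.3)
= 100 / 9.7
= 10.31 min^-1

10.31 min^-1


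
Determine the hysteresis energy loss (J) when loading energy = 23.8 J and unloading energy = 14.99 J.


Hysteresis loss = loading - unloading
= 23.8 - 14.99
= 8.81 J

8.81 J


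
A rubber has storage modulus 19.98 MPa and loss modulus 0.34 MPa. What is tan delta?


tan delta = E'' / E'
= 0.34 / 19.98
= 0.017

tan delta = 0.017


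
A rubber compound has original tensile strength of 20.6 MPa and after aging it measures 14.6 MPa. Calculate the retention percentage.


Retention = aged / original * 100
= 14.6 / 20.6 * 100
= 70.9%

70.9%


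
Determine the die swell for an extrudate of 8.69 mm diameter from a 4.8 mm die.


Die swell ratio = D_extrudate / D_die
= 8.69 / 4.8
= 1.81

Die swell = 1.81


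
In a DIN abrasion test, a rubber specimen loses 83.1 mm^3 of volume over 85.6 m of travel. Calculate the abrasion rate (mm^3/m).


Rate = volume_loss / distance
= 83.1 / 85.6
= 0.971 mm^3/m

0.971 mm^3/m


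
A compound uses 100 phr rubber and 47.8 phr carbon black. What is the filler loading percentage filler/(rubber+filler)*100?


Filler % = filler / (rubber + filler) * 100
= 47.8 / (100 + 47.8) * 100
= 47.8 / 147.8 * 100
= 32.34%

32.34%


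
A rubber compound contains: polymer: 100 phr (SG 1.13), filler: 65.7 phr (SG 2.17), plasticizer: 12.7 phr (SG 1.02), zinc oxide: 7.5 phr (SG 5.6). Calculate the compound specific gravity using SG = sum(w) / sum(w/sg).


Sum of weights = 185.9
Volume contributions:
  polymer: 100/1.13 = 88.4956
  filler: 65.7/2.17 = 30.2765
  plasticizer: 12.7/1.02 = 12.4510
  zinc oxide: 7.5/5.6 = 1.3393
Sum of volumes = 132.5623
SG = 185.9 / 132.5623 = 1.402

SG = 1.402


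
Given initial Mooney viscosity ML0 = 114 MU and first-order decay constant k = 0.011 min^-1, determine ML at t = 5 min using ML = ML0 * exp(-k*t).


ML = ML0 * exp(-k * t)
ML = 114 * exp(-0.011 * 5)
ML = 114 * 0.9465
ML = 107.9 MU

107.9 MU


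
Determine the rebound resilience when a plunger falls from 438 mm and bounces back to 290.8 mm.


Resilience = h_rebound / h_drop * 100
= 290.8 / 438 * 100
= 66.4%

66.4%


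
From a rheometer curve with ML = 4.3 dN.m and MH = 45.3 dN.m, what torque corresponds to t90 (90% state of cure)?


M90 = ML + 0.9 * (MH - ML)
M90 = 4.3 + 0.9 * (45.3 - 4.3)
M90 = 4.3 + 0.9 * 41.0
M90 = 41.2 dN.m

41.2 dN.m


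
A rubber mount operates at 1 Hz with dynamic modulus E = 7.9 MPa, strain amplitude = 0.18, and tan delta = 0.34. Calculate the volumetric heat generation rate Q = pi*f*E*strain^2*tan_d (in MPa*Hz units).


Q = pi * f * E * strain^2 * tan_d
= pi * 1 * 7.9 * 0.18^2 * 0.34
= pi * 1 * 7.9 * 0.0324 * 0.34
= 0.2734

Q = 0.2734


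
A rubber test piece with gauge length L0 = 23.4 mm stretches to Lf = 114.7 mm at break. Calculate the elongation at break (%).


Elongation = (Lf - L0) / L0 * 100
= (114.7 - 23.4) / 23.4 * 100
= 91.3 / 23.4 * 100
= 390.2%

390.2%


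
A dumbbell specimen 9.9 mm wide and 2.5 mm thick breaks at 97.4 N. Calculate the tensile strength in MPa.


Area = width * thickness = 9.9 * 2.5 = 24.75 mm^2
TS = force / area = 97.4 / 24.75 = 3.94 MPa

3.94 MPa


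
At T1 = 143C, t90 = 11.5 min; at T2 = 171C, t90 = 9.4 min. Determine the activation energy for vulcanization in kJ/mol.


T1 = 416.15 K, T2 = 444.15 K
1/T1 - 1/T2 = 1.5149e-04
ln(t1/t2) = ln(11.5/9.4) = 0.2016
Ea = 8.314 * 0.2016 / 1.5149e-04 = 11066.3022 J/mol
Ea = 11.07 kJ/mol

11.07 kJ/mol


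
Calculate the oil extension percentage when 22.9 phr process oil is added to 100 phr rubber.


Oil % = oil / (100 + oil) * 100
= 22.9 / (100 + 22.9) * 100
= 22.9 / 122.9 * 100
= 18.63%

18.63%


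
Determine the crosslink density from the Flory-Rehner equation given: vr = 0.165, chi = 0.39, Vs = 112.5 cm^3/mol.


ln(1 - vr) = ln(1 - 0.165) = -0.1803
Numerator = -((-0.1803) + 0.165 + 0.39 * 0.165^2) = 0.0047
Denominator = 112.5 * (0.165^(1/3) - 0.165/2) = 52.4228
nu = 0.0047 / 52.4228 = 8.9766e-05 mol/cm^3

8.9766e-05 mol/cm^3


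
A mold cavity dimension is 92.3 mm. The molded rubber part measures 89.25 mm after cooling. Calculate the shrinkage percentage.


Shrinkage = (mold - part) / mold * 100
= (92.3 - 89.25) / 92.3 * 100
= 3.05 / 92.3 * 100
= 3.3%

3.3%


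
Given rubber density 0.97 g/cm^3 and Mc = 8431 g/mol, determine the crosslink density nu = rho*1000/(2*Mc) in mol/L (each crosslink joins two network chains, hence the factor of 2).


nu = rho * 1000 / (2 * Mc)
nu = 0.97 * 1000 / (2 * 8431)
nu = 970.0 / 16862
nu = 0.0575 mol/L

0.0575 mol/L


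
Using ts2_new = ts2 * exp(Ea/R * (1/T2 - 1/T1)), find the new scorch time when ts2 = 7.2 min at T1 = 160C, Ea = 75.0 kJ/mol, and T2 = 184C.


Convert temperatures: T1 = 160 + 273.15 = 433.15 K, T2 = 184 + 273.15 = 457.15 K
ts2_new = 7.2 * exp(75000 / 8.314 * (1/457.15 - 1/433.15))
1/T2 - 1/T1 = -1.2120e-04
ts2_new = 2.41 min

2.41 min


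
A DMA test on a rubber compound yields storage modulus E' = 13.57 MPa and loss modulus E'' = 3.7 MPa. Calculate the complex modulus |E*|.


|E*| = sqrt(E'^2 + E''^2)
= sqrt(13.57^2 + 3.7^2)
= sqrt(184.1449 + 13.6900)
= 14.065 MPa

14.065 MPa


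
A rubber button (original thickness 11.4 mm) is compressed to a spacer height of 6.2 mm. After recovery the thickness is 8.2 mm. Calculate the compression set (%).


CS = (t0 - recovered) / (t0 - ts) * 100
= (11.4 - 8.2) / (11.4 - 6.2) * 100
= 3.2 / 5.2 * 100
= 61.5%

61.5%


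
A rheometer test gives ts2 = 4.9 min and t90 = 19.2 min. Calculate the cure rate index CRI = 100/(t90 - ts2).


CRI = 100 / (t90 - ts2)
= 100 / (19.2 - 4.9)
= 100 / 14.3
= 6.99 min^-1

6.99 min^-1


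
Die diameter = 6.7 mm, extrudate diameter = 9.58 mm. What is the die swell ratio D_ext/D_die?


Die swell ratio = D_extrudate / D_die
= 9.58 / 6.7
= 1.43

Die swell = 1.43


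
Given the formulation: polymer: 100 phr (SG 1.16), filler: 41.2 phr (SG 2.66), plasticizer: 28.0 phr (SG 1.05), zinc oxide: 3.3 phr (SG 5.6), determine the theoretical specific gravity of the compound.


Sum of weights = 172.5
Volume contributions:
  polymer: 100/1.16 = 86.2069
  filler: 41.2/2.66 = 15.4887
  plasticizer: 28.0/1.05 = 26.6667
  zinc oxide: 3.3/5.6 = 0.5893
Sum of volumes = 128.9516
SG = 172.5 / 128.9516 = 1.338

SG = 1.338


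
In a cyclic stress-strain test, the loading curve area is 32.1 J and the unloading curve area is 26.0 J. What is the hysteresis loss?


Hysteresis loss = loading - unloading
= 32.1 - 26.0
= 6.1 J

6.1 J


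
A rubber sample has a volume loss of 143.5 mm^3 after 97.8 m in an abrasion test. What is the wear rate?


Rate = volume_loss / distance
= 143.5 / 97.8
= 1.467 mm^3/m

1.467 mm^3/m


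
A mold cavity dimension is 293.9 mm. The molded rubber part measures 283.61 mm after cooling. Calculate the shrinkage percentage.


Shrinkage = (mold - part) / mold * 100
= (293.9 - 283.61) / 293.9 * 100
= 10.29 / 293.9 * 100
= 3.5%

3.5%


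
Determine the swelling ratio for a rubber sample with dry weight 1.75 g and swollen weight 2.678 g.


Q = W_swollen / W_dry
Q = 2.678 / 1.75
Q = 1.53

Q = 1.53


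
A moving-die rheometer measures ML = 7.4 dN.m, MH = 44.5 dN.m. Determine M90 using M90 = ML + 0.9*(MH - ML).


M90 = ML + 0.9 * (MH - ML)
M90 = 7.4 + 0.9 * (44.5 - 7.4)
M90 = 7.4 + 0.9 * 37.1
M90 = 40.79 dN.m

40.79 dN.m


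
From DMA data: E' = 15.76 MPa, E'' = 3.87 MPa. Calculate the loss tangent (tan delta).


tan delta = E'' / E'
= 3.87 / 15.76
= 0.2456

tan delta = 0.2456


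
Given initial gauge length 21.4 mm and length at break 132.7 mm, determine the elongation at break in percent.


Elongation = (Lf - L0) / L0 * 100
= (132.7 - 21.4) / 21.4 * 100
= 111.3 / 21.4 * 100
= 520.1%

520.1%


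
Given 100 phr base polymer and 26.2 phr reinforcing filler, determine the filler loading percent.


Filler % = filler / (rubber + filler) * 100
= 26.2 / (100 + 26.2) * 100
= 26.2 / 126.2 * 100
= 20.76%

20.76%


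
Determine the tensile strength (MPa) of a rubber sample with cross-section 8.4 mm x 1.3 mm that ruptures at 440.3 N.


Area = width * thickness = 8.4 * 1.3 = 10.92 mm^2
TS = force / area = 440.3 / 10.92 = 40.32 MPa

40.32 MPa


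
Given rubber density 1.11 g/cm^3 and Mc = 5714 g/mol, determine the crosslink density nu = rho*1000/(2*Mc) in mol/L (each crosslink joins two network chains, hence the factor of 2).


nu = rho * 1000 / (2 * Mc)
nu = 1.11 * 1000 / (2 * 5714)
nu = 1110.0 / 11428
nu = 0.0971 mol/L

0.0971 mol/L


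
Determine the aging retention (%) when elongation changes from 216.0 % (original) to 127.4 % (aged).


Retention = aged / original * 100
= 127.4 / 216.0 * 100
= 59.0%

59.0%


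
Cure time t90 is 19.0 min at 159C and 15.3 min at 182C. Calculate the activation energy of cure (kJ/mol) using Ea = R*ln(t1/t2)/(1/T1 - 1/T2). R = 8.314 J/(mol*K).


T1 = 432.15 K, T2 = 455.15 K
1/T1 - 1/T2 = 1.1693e-04
ln(t1/t2) = ln(19.0/15.3) = 0.2166
Ea = 8.314 * 0.2166 / 1.1693e-04 = 15399.3337 J/mol
Ea = 15.4 kJ/mol

15.4 kJ/mol


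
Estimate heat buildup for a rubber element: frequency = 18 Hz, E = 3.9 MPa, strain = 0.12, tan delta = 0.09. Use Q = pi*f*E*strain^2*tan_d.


Q = pi * f * E * strain^2 * tan_d
= pi * 18 * 3.9 * 0.12^2 * 0.09
= pi * 18 * 3.9 * 0.0144 * 0.09
= 0.2858

Q = 0.2858


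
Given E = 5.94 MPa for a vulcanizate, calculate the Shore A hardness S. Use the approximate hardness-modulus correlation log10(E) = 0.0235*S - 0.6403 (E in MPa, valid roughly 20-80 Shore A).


log10(E) = 0.0235*S - 0.6403  =>  S = (log10(E) + 0.6403) / 0.0235
log10(5.94) = 0.773786
S = (0.773786 + 0.6403) / 0.0235 = 1.414086 / 0.0235
S = 60.2

Shore A = 60.2


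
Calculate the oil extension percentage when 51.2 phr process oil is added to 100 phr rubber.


Oil % = oil / (100 + oil) * 100
= 51.2 / (100 + 51.2) * 100
= 51.2 / 151.2 * 100
= 33.86%

33.86%


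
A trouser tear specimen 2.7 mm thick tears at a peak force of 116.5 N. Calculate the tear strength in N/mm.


Tear strength = force / thickness
= 116.5 / 2.7
= 43.15 N/mm

43.15 N/mm


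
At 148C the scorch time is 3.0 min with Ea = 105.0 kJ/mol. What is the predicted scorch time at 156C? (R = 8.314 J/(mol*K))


Convert temperatures: T1 = 148 + 273.15 = 421.15 K, T2 = 156 + 273.15 = 429.15 K
ts2_new = 3.0 * exp(105000 / 8.314 * (1/429.15 - 1/421.15))
1/T2 - 1/T1 = -4.4263e-05
ts2_new = 1.72 min

1.72 min


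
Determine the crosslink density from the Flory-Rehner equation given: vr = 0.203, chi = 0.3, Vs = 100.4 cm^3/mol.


ln(1 - vr) = ln(1 - 0.203) = -0.2269
Numerator = -((-0.2269) + 0.203 + 0.3 * 0.203^2) = 0.0115
Denominator = 100.4 * (0.203^(1/3) - 0.203/2) = 48.8158
nu = 0.0115 / 48.8158 = 2.3636e-04 mol/cm^3

2.3636e-04 mol/cm^3


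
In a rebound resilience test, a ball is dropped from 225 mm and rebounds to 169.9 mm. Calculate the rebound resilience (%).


Resilience = h_rebound / h_drop * 100
= 169.9 / 225 * 100
= 75.5%

75.5%


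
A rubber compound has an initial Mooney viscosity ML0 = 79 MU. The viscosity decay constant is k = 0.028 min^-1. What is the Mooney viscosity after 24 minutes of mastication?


ML = ML0 * exp(-k * t)
ML = 79 * exp(-0.028 * 24)
ML = 79 * 0.5107
ML = 40.34 MU

40.34 MU


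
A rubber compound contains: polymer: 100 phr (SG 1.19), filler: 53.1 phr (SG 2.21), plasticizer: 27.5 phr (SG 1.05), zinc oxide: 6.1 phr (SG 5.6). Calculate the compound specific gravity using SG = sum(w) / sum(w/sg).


Sum of weights = 186.7
Volume contributions:
  polymer: 100/1.19 = 84.0336
  filler: 53.1/2.21 = 24.0271
  plasticizer: 27.5/1.05 = 26.1905
  zinc oxide: 6.1/5.6 = 1.0893
Sum of volumes = 135.3405
SG = 186.7 / 135.3405 = 1.379

SG = 1.379


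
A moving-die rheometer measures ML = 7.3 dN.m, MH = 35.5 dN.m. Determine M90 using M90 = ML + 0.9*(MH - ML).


M90 = ML + 0.9 * (MH - ML)
M90 = 7.3 + 0.9 * (35.5 - 7.3)
M90 = 7.3 + 0.9 * 28.2
M90 = 32.68 dN.m

32.68 dN.m


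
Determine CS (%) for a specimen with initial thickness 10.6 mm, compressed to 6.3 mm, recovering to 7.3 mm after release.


CS = (t0 - recovered) / (t0 - ts) * 100
= (10.6 - 7.3) / (10.6 - 6.3) * 100
= 3.3 / 4.3 * 100
= 76.7%

76.7%


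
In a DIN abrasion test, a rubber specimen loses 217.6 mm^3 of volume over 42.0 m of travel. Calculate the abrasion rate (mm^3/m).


Rate = volume_loss / distance
= 217.6 / 42.0
= 5.181 mm^3/m

5.181 mm^3/m


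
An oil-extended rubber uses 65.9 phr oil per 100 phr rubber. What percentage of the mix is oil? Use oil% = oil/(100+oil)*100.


Oil % = oil / (100 + oil) * 100
= 65.9 / (100 + 65.9) * 100
= 65.9 / 165.9 * 100
= 39.72%

39.72%


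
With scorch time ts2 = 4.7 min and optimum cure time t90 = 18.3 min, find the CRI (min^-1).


CRI = 100 / (t90 - ts2)
= 100 / (18.3 - 4.7)
= 100 / 13.6
= 7.35 min^-1

7.35 min^-1


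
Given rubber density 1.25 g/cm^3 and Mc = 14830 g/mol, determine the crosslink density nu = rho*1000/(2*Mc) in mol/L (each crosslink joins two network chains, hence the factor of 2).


nu = rho * 1000 / (2 * Mc)
nu = 1.25 * 1000 / (2 * 14830)
nu = 1250.0 / 29660
nu = 0.0421 mol/L

0.0421 mol/L


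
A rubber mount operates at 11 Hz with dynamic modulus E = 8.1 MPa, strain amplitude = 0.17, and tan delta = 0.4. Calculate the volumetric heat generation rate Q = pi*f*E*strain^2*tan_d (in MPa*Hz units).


Q = pi * f * E * strain^2 * tan_d
= pi * 11 * 8.1 * 0.17^2 * 0.4
= pi * 11 * 8.1 * 0.0289 * 0.4
= 3.2358

Q = 3.2358


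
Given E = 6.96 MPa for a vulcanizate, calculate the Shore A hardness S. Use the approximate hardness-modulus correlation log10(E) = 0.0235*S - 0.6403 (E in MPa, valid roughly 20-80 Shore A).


log10(E) = 0.0235*S - 0.6403  =>  S = (log10(E) + 0.6403) / 0.0235
log10(6.96) = 0.842609
S = (0.842609 + 0.6403) / 0.0235 = 1.482909 / 0.0235
S = 63.1

Shore A = 63.1


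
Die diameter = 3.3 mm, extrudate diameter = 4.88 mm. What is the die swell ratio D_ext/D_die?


Die swell ratio = D_extrudate / D_die
= 4.88 / 3.3
= 1.479

Die swell = 1.479


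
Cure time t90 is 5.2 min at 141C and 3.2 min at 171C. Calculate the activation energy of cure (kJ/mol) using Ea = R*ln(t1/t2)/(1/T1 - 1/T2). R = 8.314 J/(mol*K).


T1 = 414.15 K, T2 = 444.15 K
1/T1 - 1/T2 = 1.6309e-04
ln(t1/t2) = ln(5.2/3.2) = 0.4855
Ea = 8.314 * 0.4855 / 1.6309e-04 = 24749.8359 J/mol
Ea = 24.75 kJ/mol

24.75 kJ/mol


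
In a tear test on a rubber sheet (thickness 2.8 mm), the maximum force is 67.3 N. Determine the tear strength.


Tear strength = force / thickness
= 67.3 / 2.8
= 24.04 N/mm

24.04 N/mm


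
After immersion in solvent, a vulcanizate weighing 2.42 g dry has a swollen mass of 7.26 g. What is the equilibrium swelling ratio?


Q = W_swollen / W_dry
Q = 7.26 / 2.42
Q = 3.0

Q = 3.0


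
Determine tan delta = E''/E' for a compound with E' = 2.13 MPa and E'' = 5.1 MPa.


tan delta = E'' / E'
= 5.1 / 2.13
= 2.3944

tan delta = 2.3944


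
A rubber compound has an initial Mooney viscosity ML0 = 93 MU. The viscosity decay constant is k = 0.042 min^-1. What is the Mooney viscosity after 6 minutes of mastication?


ML = ML0 * exp(-k * t)
ML = 93 * exp(-0.042 * 6)
ML = 93 * 0.7772
ML = 72.28 MU

72.28 MU


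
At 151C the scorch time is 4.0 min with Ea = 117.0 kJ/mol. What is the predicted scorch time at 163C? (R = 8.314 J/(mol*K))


Convert temperatures: T1 = 151 + 273.15 = 424.15 K, T2 = 163 + 273.15 = 436.15 K
ts2_new = 4.0 * exp(117000 / 8.314 * (1/436.15 - 1/424.15))
1/T2 - 1/T1 = -6.4867e-05
ts2_new = 1.61 min

1.61 min


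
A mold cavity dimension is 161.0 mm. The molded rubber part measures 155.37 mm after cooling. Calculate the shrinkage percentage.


Shrinkage = (mold - part) / mold * 100
= (161.0 - 155.37) / 161.0 * 100
= 5.63 / 161.0 * 100
= 3.5%

3.5%


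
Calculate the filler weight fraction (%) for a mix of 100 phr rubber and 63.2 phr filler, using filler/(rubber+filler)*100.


Filler % = filler / (rubber + filler) * 100
= 63.2 / (100 + 63.2) * 100
= 63.2 / 163.2 * 100
= 38.73%

38.73%


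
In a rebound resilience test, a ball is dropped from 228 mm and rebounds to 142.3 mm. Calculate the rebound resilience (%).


Resilience = h_rebound / h_drop * 100
= 142.3 / 228 * 100
= 62.4%

62.4%


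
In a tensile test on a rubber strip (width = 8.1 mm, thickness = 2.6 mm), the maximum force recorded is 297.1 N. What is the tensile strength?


Area = width * thickness = 8.1 * 2.6 = 21.06 mm^2
TS = force / area = 297.1 / 21.06 = 14.11 MPa

14.11 MPa
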